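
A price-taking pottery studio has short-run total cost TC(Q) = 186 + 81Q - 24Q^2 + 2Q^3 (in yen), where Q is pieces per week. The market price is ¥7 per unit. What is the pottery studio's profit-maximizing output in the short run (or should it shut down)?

Variable cost is VC = 81Q - 24Q^2 + 2Q^3, so AVC = VC/Q = 81 - 24Q + 2Q^2 and MC = dTC/dQ = 81 - 48Q + 6Q^2.
The AVC parabola has its vertex at Q = 24/4 = 6, where AVC = 81 - 24·6 + 2·6^2 = ¥9.
P = ¥7 lies below min AVC = ¥9; no output level covers variable cost.
Best response: produce nothing and absorb the ¥186 fixed cost.

Shut down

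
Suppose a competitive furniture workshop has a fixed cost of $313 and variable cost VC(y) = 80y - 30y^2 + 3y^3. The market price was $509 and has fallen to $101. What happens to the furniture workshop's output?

Output falls from 11 to 7

MC = 80 - 60y + 9y^2; the shutdown threshold is min AVC = $5 (at y = 5).
With P = $509 above the shutdown price, P = MC gives y = 11.
At P = $101 ≥ min AVC, set P = MC: y = 7. The firm stays open but cuts output.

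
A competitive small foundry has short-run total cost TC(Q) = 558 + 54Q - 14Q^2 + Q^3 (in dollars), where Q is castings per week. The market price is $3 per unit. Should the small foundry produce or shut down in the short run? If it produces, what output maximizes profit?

Strip out fixed cost: VC = 54Q - 14Q^2 + Q^3. Then AVC = 54 - 14Q + Q^2 and MC = 54 - 28Q + 3Q^2.
AVC hits its minimum where MC = AVC, at Q = 7, giving min AVC = 54 - 14·7 + 7^2 = $5.
With P < min AVC ($3 < $5), every unit sold adds to the loss.
Best response: produce nothing and absorb the $558 fixed cost.

Shut down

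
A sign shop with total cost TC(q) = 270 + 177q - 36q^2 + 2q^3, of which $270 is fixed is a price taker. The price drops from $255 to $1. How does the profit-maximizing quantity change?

MC = 177 - 72q + 6q^2; the shutdown threshold is min AVC = $15 (at q = 9).
With P = $255 above the shutdown price, P = MC gives q = 13.
At P = $1 < min AVC = $15, price no longer covers variable cost at any output, so the firm shuts down: q = 0.

Output falls from 13 to 0 (the firm shuts down)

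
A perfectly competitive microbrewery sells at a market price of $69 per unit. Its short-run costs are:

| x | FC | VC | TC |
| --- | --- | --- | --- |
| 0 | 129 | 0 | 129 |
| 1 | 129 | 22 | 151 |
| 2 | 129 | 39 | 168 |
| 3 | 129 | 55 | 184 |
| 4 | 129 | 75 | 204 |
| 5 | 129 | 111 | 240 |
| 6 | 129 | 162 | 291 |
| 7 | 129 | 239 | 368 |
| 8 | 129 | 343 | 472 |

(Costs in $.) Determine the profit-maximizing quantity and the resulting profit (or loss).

Compute π = P·x − TC at each output: x=0: -129; x=1: -82; x=2: -30; x=3: 23; x=4: 72; x=5: 105; x=6: 123; x=7: 115; x=8: 80.
Profit is maximized at x = 6. AVC there is 162/6 = $27 ≤ P, so producing beats shutting down (which would give -$129).

x = 6; profit = $123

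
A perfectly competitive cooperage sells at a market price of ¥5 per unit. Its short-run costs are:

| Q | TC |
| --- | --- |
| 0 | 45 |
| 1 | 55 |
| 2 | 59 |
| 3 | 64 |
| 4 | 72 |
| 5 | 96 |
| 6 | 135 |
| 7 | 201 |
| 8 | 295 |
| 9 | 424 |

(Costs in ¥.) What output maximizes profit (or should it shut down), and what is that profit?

Tabulate TR − TC: Q=0: -45; Q=1: -50; Q=2: -49; Q=3: -49; Q=4: -52; Q=5: -71; Q=6: -105; Q=7: -166; Q=8: -255; Q=9: -379.
Profit is highest at Q = 0. Equivalently, the lowest AVC in the table is 19/3 ≈ ¥6.33 at Q = 3, and P = ¥5 falls below it — price never covers variable cost, so the firm shuts down and loses only its fixed cost.

Q = 0 (shut down); profit = -¥45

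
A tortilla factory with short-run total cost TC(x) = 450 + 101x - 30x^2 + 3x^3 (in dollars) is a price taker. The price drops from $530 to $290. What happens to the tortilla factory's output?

MC = 101 - 60x + 9x^2; the shutdown threshold is min AVC = $26 (at x = 5).
With P = $530 above the shutdown price, P = MC gives x = 11.
At P = $290 ≥ min AVC, set P = MC: x = 9. The firm stays open but cuts output.

Output falls from 11 to 9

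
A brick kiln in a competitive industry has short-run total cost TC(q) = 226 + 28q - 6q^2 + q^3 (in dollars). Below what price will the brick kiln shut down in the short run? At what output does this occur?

$19 per unit, at q = 3

The firm shuts down when price falls below the minimum of average variable cost. AVC = VC/q = 28 - 6q + q^2.
At the minimum of AVC, MC = AVC. MC = 28 - 12q + 3q^2; setting MC = AVC gives 2q^2 - 6q = 0, so q = 3. min AVC = 19.
For P < $19 the firm produces nothing.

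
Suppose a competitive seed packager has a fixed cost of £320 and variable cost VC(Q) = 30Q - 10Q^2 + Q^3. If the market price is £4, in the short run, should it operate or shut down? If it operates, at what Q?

Shut down

Strip out fixed cost: VC = 30Q - 10Q^2 + Q^3. Then AVC = 30 - 10Q + Q^2 and MC = 30 - 20Q + 3Q^2.
AVC is minimized where dAVC/dQ = -10 + 2Q = 0, at Q = 5; min AVC = 30 - 10·5 + 5^2 = £5.
Since P = £4 < min AVC = £5, price fails to cover variable cost at any output.
Best response: produce nothing and absorb the £320 fixed cost.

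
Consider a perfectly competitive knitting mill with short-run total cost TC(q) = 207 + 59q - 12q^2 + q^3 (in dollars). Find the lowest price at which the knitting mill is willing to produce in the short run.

$23 per unit

The firm shuts down when price falls below the minimum of average variable cost. AVC = VC/q = 59 - 12q + q^2.
dAVC/dq = -12 + 2q = 0 gives q = 6. min AVC = 59 - 12·6 + 6^2 = 23.
For P < $23 the firm produces nothing.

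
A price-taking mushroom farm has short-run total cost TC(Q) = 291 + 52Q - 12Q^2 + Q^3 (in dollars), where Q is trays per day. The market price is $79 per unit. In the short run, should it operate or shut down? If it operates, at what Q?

Strip out fixed cost: VC = 52Q - 12Q^2 + Q^3. Then AVC = 52 - 12Q + Q^2 and MC = 52 - 24Q + 3Q^2.
AVC hits its minimum where MC = AVC, at Q = 6, giving min AVC = 52 - 12·6 + 6^2 = $16.
P = $79 exceeds min AVC = $16, so the firm stays open.
P = MC gives -27 - 24Q + 3Q^2 = 0, with roots -1 and 9. Take the larger (rising MC): Q* = 9.
Check: AVC at Q = 9 is $25 ≤ P, so revenue covers variable cost.
Profit = P·Q − TC = 79·9 − 516 = $195.

Produce at Q = 9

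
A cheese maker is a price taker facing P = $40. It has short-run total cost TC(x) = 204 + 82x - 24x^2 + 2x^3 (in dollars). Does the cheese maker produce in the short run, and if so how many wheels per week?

From TC, MC = TC'(x) = 82 - 48x + 6x^2 and AVC = VC/x = 82 - 24x + 2x^2.
The AVC parabola has its vertex at x = 24/4 = 6, where AVC = 82 - 24·6 + 2·6^2 = $10.
Because $40 ≥ $10, revenue can cover variable cost; the firm operates.
P = MC gives 42 - 48x + 6x^2 = 0, with roots 1 and 7. Take the larger (rising MC): x* = 7.
Check: AVC at x = 7 is $12 ≤ P, so revenue covers variable cost.
Profit = P·x − TC = 40·7 − 288 = -$8, a loss, but smaller than the $204 fixed cost the firm would lose by shutting down.

Produce at x = 7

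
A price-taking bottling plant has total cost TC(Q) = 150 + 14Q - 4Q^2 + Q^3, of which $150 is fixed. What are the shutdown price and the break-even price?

Shutdown price = min AVC. AVC = 14 - 4Q + Q^2, with vertex at Q = 2 and minimum $10.
ATC = 150/Q + 14 - 4Q + Q^2. Setting dATC/dQ = −150/Q^2 − 4 + 2Q = 0 gives Q = 5 (since 2·5^3 − 4·5^2 = 150).
min ATC = 150/5 + 14 − 4·5 + 5^2 = $49. That is the break-even price.
Between these two prices the firm operates at a loss; above $49 it earns a profit.

Shutdown price = $10; break-even price = $49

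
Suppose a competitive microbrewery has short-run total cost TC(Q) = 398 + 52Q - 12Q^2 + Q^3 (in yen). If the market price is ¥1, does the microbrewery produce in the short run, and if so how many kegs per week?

Strip out fixed cost: VC = 52Q - 12Q^2 + Q^3. Then AVC = 52 - 12Q + Q^2 and MC = 52 - 24Q + 3Q^2.
AVC hits its minimum where MC = AVC, at Q = 6, giving min AVC = 52 - 12·6 + 6^2 = ¥16.
With P < min AVC (¥1 < ¥16), every unit sold adds to the loss.
Shutting down limits the loss to fixed cost, ¥398.

Shut down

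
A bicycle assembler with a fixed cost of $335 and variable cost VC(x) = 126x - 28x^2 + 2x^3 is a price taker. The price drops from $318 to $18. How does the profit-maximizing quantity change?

AVC = 126 - 28x + 2x^2, minimized at x = 7 where min AVC = $28. MC = 126 - 56x + 6x^2.
With P = $318 above the shutdown price, P = MC gives x = 12.
At P = $18 < min AVC = $28, price no longer covers variable cost at any output, so the firm shuts down: x = 0.

Output falls from 12 to 0 (the firm shuts down)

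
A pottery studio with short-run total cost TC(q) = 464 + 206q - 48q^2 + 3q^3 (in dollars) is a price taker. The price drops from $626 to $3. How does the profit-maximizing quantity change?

Output falls from 14 to 0 (the firm shuts down)

MC = 206 - 96q + 9q^2; the shutdown threshold is min AVC = $14 (at q = 8).
With P = $626 above the shutdown price, P = MC gives q = 14.
At P = $3 < min AVC = $14, price no longer covers variable cost at any output, so the firm shuts down: q = 0.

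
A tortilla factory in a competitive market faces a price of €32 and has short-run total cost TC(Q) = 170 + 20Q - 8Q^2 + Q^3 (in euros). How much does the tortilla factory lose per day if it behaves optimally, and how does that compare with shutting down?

Profit = -€26 at Q = 6

AVC = 20 - 8Q + Q^2 has its minimum €4 at Q = 4; price €32 clears that bar, so the firm operates.
With MC = 20 - 16Q + 3Q^2, P = MC on the upward-sloping part at Q* = 6.
TR = 32·6 = 192. TC = 170 + 48 = 218. Profit = 192 − 218 = -€26.
Shutting down would mean losing the fixed cost of €170, so operating at a loss of €26 is better by €144.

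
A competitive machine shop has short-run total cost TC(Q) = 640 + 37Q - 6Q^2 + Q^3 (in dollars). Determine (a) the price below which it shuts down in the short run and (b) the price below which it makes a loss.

Shutdown price = $28; break-even price = $133

AVC = 37 - 6Q + Q^2; minimized at Q = 3, giving min AVC = $28. That is the shutdown price.
ATC = 640/Q + 37 - 6Q + Q^2. Setting dATC/dQ = −640/Q^2 − 6 + 2Q = 0 gives Q = 8 (since 2·8^3 − 6·8^2 = 640).
min ATC = 640/8 + 37 − 6·8 + 8^2 = $133. That is the break-even price.
For $28 ≤ P < $133 the firm produces at a loss; below $28 it shuts down.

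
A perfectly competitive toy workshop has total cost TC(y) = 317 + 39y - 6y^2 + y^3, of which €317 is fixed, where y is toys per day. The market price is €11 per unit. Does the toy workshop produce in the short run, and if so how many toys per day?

Variable cost is VC = 39y - 6y^2 + y^3, so AVC = VC/y = 39 - 6y + y^2 and MC = dTC/dy = 39 - 12y + 3y^2.
AVC is minimized where dAVC/dy = -6 + 2y = 0, at y = 3; min AVC = 39 - 6·3 + 3^2 = €30.
P = €11 lies below min AVC = €30; no output level covers variable cost.
Shutting down limits the loss to fixed cost, €317.

Shut down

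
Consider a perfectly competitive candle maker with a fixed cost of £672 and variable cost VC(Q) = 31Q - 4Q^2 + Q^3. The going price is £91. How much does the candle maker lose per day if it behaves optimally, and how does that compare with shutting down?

AVC = 31 - 4Q + Q^2; min AVC = £27 at Q = 2. Since P = £91 ≥ min AVC, the firm produces.
MC = 31 - 8Q + 3Q^2. Setting P = MC and taking the root on the rising branch gives Q* = 6.
TR = 91·6 = 546. TC = 672 + 258 = 930. Profit = 546 − 930 = -£384.
Shutting down would mean losing the fixed cost of £672, so operating at a loss of £384 is better by £288.

Profit = -£384 at Q = 6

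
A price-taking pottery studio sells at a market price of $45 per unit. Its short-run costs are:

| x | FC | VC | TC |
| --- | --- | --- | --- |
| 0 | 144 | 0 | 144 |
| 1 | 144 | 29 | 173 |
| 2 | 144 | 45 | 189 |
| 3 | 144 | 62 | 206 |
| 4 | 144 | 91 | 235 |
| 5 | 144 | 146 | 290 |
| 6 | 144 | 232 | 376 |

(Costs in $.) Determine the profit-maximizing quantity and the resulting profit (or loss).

x = 4; profit = -$55

Compute π = P·x − TC at each output: x=0: -144; x=1: -128; x=2: -99; x=3: -71; x=4: -55; x=5: -65; x=6: -106.
Profit is maximized at x = 4. AVC there is 91/4 = $22.75 ≤ P, so producing beats shutting down (which would give -$144).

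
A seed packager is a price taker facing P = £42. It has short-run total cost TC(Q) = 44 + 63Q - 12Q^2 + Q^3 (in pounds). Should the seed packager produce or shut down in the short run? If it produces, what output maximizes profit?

Strip out fixed cost: VC = 63Q - 12Q^2 + Q^3. Then AVC = 63 - 12Q + Q^2 and MC = 63 - 24Q + 3Q^2.
The AVC parabola has its vertex at Q = 12/2 = 6, where AVC = 63 - 12·6 + 6^2 = £27.
P = £42 exceeds min AVC = £27, so the firm stays open.
Set P = MC: 42 = 63 - 24Q + 3Q^2 → 21 - 24Q + 3Q^2 = 0. The roots are Q = 1 and Q = 7; the profit-maximizing output is on the rising part of MC, so Q* = 7.
Check: AVC at Q = 7 is £28 ≤ P, so revenue covers variable cost.
Profit = P·Q − TC = 42·7 − 240 = £54.

Produce at Q = 7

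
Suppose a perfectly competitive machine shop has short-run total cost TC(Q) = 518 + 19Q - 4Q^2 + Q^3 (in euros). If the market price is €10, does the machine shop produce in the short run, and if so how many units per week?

Shut down

Variable cost is VC = 19Q - 4Q^2 + Q^3, so AVC = VC/Q = 19 - 4Q + Q^2 and MC = dTC/dQ = 19 - 8Q + 3Q^2.
AVC hits its minimum where MC = AVC, at Q = 2, giving min AVC = 19 - 4·2 + 2^2 = €15.
With P < min AVC (€10 < €15), every unit sold adds to the loss.
The firm minimizes its loss by shutting down and losing only its fixed cost of €518.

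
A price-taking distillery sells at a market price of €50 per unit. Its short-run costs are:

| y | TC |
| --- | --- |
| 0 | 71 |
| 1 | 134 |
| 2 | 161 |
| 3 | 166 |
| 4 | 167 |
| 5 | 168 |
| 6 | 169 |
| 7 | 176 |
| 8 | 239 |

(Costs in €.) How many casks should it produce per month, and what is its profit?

Tabulate TR − TC: y=0: -71; y=1: -84; y=2: -61; y=3: -16; y=4: 33; y=5: 82; y=6: 131; y=7: 174; y=8: 161.
Profit is maximized at y = 7. AVC there is 105/7 = €15 ≤ P, so producing beats shutting down (which would give -€71).

y = 7; profit = €174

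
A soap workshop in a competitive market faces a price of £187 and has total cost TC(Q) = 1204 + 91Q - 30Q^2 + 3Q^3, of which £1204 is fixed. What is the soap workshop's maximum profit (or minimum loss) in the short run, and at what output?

AVC = 91 - 30Q + 3Q^2; min AVC = £16 at Q = 5. Since P = £187 ≥ min AVC, the firm produces.
With MC = 91 - 60Q + 9Q^2, P = MC on the upward-sloping part at Q* = 8.
TR = 187·8 = 1496. TC = 1204 + 344 = 1548. Profit = 1496 − 1548 = -£52.
By producing, the firm covers all variable cost plus £1152 of fixed cost; shutting down would lose the full £1204.

Profit = -£52 at Q = 8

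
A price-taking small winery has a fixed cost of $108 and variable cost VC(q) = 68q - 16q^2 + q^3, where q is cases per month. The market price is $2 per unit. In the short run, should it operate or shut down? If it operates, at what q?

Shut down

From TC, MC = TC'(q) = 68 - 32q + 3q^2 and AVC = VC/q = 68 - 16q + q^2.
AVC hits its minimum where MC = AVC, at q = 8, giving min AVC = 68 - 16·8 + 8^2 = $4.
P = $2 lies below min AVC = $4; no output level covers variable cost.
Shutting down limits the loss to fixed cost, $108.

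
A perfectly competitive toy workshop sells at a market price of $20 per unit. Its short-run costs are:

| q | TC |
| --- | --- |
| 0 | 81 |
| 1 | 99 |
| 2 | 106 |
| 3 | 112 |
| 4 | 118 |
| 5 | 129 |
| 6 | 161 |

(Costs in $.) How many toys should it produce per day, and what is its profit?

Profit at each row (π = 20q − TC): q=0: -81; q=1: -79; q=2: -66; q=3: -52; q=4: -38; q=5: -29; q=6: -41.
Profit is maximized at q = 5. AVC there is 48/5 = $9.60 ≤ P, so producing beats shutting down (which would give -$81).

q = 5; profit = -$29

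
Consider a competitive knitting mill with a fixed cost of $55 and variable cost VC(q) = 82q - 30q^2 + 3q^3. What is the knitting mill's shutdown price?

The shutdown price is the minimum of AVC. VC = 82q - 30q^2 + 3q^3, so AVC = 82 - 30q + 3q^2.
At the minimum of AVC, MC = AVC. MC = 82 - 60q + 9q^2; setting MC = AVC gives 6q^2 - 30q = 0, so q = 5. min AVC = 7.
The firm shuts down for any P below $7.

$7 per unit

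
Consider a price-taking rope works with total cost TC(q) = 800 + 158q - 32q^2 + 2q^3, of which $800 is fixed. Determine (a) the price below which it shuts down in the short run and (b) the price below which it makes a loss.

Shutdown price = $30; break-even price = $118

Shutdown price = min AVC. AVC = 158 - 32q + 2q^2, with vertex at q = 8 and minimum $30.
ATC = 800/q + 158 - 32q + 2q^2. Setting dATC/dq = −800/q^2 − 32 + 4q = 0 gives q = 10 (since 4·10^3 − 32·10^2 = 800).
min ATC = 800/10 + 158 − 32·10 + 2·10^2 = $118. That is the break-even price.
For $30 ≤ P < $118 the firm produces at a loss; below $30 it shuts down.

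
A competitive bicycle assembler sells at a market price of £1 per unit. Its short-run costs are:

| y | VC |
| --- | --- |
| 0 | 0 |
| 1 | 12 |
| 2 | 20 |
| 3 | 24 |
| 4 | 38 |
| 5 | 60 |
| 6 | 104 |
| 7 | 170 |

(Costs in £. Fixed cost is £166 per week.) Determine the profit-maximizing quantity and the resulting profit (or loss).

Tabulate TR − TC: y=0: -166; y=1: -177; y=2: -184; y=3: -187; y=4: -200; y=5: -221; y=6: -264; y=7: -329.
Profit is highest at y = 0. Equivalently, the lowest AVC in the table is 24/3 ≈ £8 at y = 3, and P = £1 falls below it — price never covers variable cost, so the firm shuts down and loses only its fixed cost.

y = 0 (shut down); profit = -£166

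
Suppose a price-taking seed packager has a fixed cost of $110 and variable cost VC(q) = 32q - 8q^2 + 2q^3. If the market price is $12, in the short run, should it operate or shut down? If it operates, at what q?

Shut down

Strip out fixed cost: VC = 32q - 8q^2 + 2q^3. Then AVC = 32 - 8q + 2q^2 and MC = 32 - 16q + 6q^2.
AVC is minimized where dAVC/dq = -8 + 4q = 0, at q = 2; min AVC = 32 - 8·2 + 2·2^2 = $24.
Since P = $12 < min AVC = $24, price fails to cover variable cost at any output.
Best response: produce nothing and absorb the $110 fixed cost.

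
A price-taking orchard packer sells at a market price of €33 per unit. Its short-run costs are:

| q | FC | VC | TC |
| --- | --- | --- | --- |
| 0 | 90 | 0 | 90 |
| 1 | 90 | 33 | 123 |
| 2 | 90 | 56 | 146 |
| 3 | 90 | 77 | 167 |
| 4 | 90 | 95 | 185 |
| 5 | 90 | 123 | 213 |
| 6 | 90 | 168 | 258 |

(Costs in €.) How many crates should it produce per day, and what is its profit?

q = 5; profit = -€48

Compute π = P·q − TC at each output: q=0: -90; q=1: -90; q=2: -80; q=3: -68; q=4: -53; q=5: -48; q=6: -60.
Profit is maximized at q = 5. AVC there is 123/5 = €24.60 ≤ P, so producing beats shutting down (which would give -€90).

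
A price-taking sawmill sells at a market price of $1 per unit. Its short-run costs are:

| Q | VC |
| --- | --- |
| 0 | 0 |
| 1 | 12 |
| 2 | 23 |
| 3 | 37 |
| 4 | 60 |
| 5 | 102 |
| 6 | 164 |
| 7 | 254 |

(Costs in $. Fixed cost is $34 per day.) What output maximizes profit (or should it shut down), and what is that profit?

Profit at each row (π = 1Q − TC): Q=0: -34; Q=1: -45; Q=2: -55; Q=3: -68; Q=4: -90; Q=5: -131; Q=6: -192; Q=7: -281.
Profit is highest at Q = 0. Equivalently, the lowest AVC in the table is 23/2 ≈ $11.50 at Q = 2, and P = $1 falls below it — price never covers variable cost, so the firm shuts down and loses only its fixed cost.

Q = 0 (shut down); profit = -$34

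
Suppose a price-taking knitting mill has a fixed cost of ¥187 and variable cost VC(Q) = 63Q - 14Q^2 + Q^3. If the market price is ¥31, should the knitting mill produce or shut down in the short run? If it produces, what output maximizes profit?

From TC, MC = TC'(Q) = 63 - 28Q + 3Q^2 and AVC = VC/Q = 63 - 14Q + Q^2.
The AVC parabola has its vertex at Q = 14/2 = 7, where AVC = 63 - 14·7 + 7^2 = ¥14.
P = ¥31 exceeds min AVC = ¥14, so the firm stays open.
P = MC gives 32 - 28Q + 3Q^2 = 0, with roots 4/3 and 8. Take the larger (rising MC): Q* = 8.
Check: AVC at Q = 8 is ¥15 ≤ P, so revenue covers variable cost.
Profit = P·Q − TC = 31·8 − 307 = -¥59, a loss, but smaller than the ¥187 fixed cost the firm would lose by shutting down.

Produce at Q = 8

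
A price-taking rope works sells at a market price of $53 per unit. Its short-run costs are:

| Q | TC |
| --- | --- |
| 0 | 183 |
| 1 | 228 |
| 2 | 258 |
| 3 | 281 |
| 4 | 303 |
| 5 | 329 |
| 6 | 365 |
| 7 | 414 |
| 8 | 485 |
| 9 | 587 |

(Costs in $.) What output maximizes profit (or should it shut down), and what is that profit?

Tabulate TR − TC: Q=0: -183; Q=1: -175; Q=2: -152; Q=3: -122; Q=4: -91; Q=5: -64; Q=6: -47; Q=7: -43; Q=8: -61; Q=9: -110.
Profit is maximized at Q = 7. AVC there is 231/7 = $33 ≤ P, so producing beats shutting down (which would give -$183).

Q = 7; profit = -$43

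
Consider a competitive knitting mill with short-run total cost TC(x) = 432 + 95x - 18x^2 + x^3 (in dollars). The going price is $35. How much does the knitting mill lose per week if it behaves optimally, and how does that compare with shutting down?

AVC = 95 - 18x + x^2; min AVC = $14 at x = 9. Since P = $35 ≥ min AVC, the firm produces.
With MC = 95 - 36x + 3x^2, P = MC on the upward-sloping part at x* = 10.
TR = 35·10 = 350. TC = 432 + 150 = 582. Profit = 350 − 582 = -$232.
That loss of $232 beats the $432 the firm would lose by shutting down; producing recovers $200 of fixed cost.

Profit = -$232 at x = 10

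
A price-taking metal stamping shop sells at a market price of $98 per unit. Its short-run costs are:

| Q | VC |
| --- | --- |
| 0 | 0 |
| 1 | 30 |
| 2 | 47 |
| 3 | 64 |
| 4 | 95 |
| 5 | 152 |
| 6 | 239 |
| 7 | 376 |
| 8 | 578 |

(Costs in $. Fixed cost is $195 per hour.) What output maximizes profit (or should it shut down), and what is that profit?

Q = 6; profit = $154

Profit at each row (π = 98Q − TC): Q=0: -195; Q=1: -127; Q=2: -46; Q=3: 35; Q=4: 102; Q=5: 143; Q=6: 154; Q=7: 115; Q=8: 11.
Profit is maximized at Q = 6. AVC there is 239/6 = $39.83 ≤ P, so producing beats shutting down (which would give -$195).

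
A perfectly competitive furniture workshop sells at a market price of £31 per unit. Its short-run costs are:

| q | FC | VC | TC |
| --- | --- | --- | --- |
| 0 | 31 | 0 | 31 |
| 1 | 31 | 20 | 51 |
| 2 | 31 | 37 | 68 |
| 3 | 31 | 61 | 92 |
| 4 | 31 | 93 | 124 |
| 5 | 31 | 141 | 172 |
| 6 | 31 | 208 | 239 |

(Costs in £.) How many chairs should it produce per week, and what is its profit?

q = 3; profit = £1

Profit at each row (π = 31q − TC): q=0: -31; q=1: -20; q=2: -6; q=3: 1; q=4: 0; q=5: -17; q=6: -53.
Profit is maximized at q = 3. AVC there is 61/3 = £20.33 ≤ P, so producing beats shutting down (which would give -£31).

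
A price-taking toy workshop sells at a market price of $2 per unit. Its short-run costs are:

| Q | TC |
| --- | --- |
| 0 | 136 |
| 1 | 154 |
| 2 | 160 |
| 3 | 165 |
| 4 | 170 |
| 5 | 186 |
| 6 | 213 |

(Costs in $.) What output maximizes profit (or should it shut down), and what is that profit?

Compute π = P·Q − TC at each output: Q=0: -136; Q=1: -152; Q=2: -156; Q=3: -159; Q=4: -162; Q=5: -176; Q=6: -201.
Profit is highest at Q = 0. Equivalently, the lowest AVC in the table is 34/4 ≈ $8.50 at Q = 4, and P = $2 falls below it — price never covers variable cost, so the firm shuts down and loses only its fixed cost.

Q = 0 (shut down); profit = -$136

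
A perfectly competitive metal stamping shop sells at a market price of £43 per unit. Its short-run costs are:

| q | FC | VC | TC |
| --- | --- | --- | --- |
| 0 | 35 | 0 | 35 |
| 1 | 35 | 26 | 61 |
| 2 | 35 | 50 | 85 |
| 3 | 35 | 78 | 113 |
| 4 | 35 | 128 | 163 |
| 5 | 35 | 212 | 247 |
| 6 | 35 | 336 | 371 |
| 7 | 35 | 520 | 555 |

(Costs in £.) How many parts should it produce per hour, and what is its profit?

q = 3; profit = £16

Tabulate TR − TC: q=0: -35; q=1: -18; q=2: 1; q=3: 16; q=4: 9; q=5: -32; q=6: -113; q=7: -254.
Profit is maximized at q = 3. AVC there is 78/3 = £26 ≤ P, so producing beats shutting down (which would give -£35).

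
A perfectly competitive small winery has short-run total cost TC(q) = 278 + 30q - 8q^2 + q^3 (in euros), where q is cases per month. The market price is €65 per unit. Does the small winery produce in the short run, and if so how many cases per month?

Produce at q = 7

Variable cost is VC = 30q - 8q^2 + q^3, so AVC = VC/q = 30 - 8q + q^2 and MC = dTC/dq = 30 - 16q + 3q^2.
AVC hits its minimum where MC = AVC, at q = 4, giving min AVC = 30 - 8·4 + 4^2 = €14.
P = €65 exceeds min AVC = €14, so the firm stays open.
Set P = MC: 65 = 30 - 16q + 3q^2 → -35 - 16q + 3q^2 = 0. The roots are q = -5/3 and q = 7; the profit-maximizing output is on the rising part of MC, so q* = 7.
Check: AVC at q = 7 is €23 ≤ P, so revenue covers variable cost.
Profit = P·q − TC = 65·7 − 439 = €16.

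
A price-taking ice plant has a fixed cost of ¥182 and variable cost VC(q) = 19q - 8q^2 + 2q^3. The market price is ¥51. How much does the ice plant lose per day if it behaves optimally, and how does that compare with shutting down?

Profit = -¥54 at q = 4

AVC = 19 - 8q + 2q^2; min AVC = ¥11 at q = 2. Since P = ¥51 ≥ min AVC, the firm produces.
With MC = 19 - 16q + 6q^2, P = MC on the upward-sloping part at q* = 4.
TR = 51·4 = 204. TC = 182 + 76 = 258. Profit = 204 − 258 = -¥54.
Shutting down would mean losing the fixed cost of ¥182, so operating at a loss of ¥54 is better by ¥128.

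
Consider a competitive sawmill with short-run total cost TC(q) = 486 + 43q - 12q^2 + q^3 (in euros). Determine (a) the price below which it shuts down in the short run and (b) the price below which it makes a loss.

Shutdown price = €7; break-even price = €70

Shutdown price = min AVC. AVC = 43 - 12q + q^2, with vertex at q = 6 and minimum €7.
ATC = 486/q + 43 - 12q + q^2. Setting dATC/dq = −486/q^2 − 12 + 2q = 0 gives q = 9 (since 2·9^3 − 12·9^2 = 486).
min ATC = 486/9 + 43 − 12·9 + 9^2 = €70. That is the break-even price.
For €7 ≤ P < €70 the firm produces at a loss; below €7 it shuts down.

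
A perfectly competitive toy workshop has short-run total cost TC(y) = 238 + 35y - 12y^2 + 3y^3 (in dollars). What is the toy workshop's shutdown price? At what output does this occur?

$23 per unit, at y = 2

The firm shuts down when price falls below the minimum of average variable cost. AVC = VC/y = 35 - 12y + 3y^2.
dAVC/dy = -12 + 6y = 0 gives y = 2. min AVC = 35 - 12·2 + 3·2^2 = 23.
For P < $23 the firm produces nothing.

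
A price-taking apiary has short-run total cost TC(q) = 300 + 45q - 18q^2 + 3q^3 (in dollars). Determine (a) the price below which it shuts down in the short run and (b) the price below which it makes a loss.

Shutdown price = min AVC. AVC = 45 - 18q + 3q^2, with vertex at q = 3 and minimum $18.
ATC = 300/q + 45 - 18q + 3q^2. Setting dATC/dq = −300/q^2 − 18 + 6q = 0 gives q = 5 (since 6·5^3 − 18·5^2 = 300).
min ATC = 300/5 + 45 − 18·5 + 3·5^2 = $90. That is the break-even price.
For $18 ≤ P < $90 the firm produces at a loss; below $18 it shuts down.

Shutdown price = $18; break-even price = $90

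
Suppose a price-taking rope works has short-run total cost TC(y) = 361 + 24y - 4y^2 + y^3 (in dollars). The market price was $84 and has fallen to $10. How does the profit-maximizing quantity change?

Output falls from 6 to 0 (the firm shuts down)

MC = 24 - 8y + 3y^2; the shutdown threshold is min AVC = $20 (at y = 2).
At P = $84 ≥ min AVC, set P = MC on the rising branch: y = 6.
At P = $10 < min AVC = $20, price no longer covers variable cost at any output, so the firm shuts down: y = 0.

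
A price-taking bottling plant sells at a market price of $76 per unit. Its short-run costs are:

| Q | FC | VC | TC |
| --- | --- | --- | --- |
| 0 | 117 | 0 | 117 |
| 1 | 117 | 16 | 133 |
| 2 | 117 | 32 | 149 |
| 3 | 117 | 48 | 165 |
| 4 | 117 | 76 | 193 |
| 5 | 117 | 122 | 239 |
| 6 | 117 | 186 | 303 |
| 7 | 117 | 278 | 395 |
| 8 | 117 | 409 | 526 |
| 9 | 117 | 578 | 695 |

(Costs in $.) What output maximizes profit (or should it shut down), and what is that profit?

Profit at each row (π = 76Q − TC): Q=0: -117; Q=1: -57; Q=2: 3; Q=3: 63; Q=4: 111; Q=5: 141; Q=6: 153; Q=7: 137; Q=8: 82; Q=9: -11.
Profit is maximized at Q = 6. AVC there is 186/6 = $31 ≤ P, so producing beats shutting down (which would give -$117).

Q = 6; profit = $153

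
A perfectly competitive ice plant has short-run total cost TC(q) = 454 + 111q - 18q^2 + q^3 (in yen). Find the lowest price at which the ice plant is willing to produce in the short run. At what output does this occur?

¥30 per unit, at q = 9

The firm shuts down when price falls below the minimum of average variable cost. AVC = VC/q = 111 - 18q + q^2.
At the minimum of AVC, MC = AVC. MC = 111 - 36q + 3q^2; setting MC = AVC gives 2q^2 - 18q = 0, so q = 9. min AVC = 30.
For P < ¥30 the firm produces nothing.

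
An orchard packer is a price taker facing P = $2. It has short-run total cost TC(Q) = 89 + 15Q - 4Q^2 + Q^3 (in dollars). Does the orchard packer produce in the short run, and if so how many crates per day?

Shut down

Strip out fixed cost: VC = 15Q - 4Q^2 + Q^3. Then AVC = 15 - 4Q + Q^2 and MC = 15 - 8Q + 3Q^2.
AVC hits its minimum where MC = AVC, at Q = 2, giving min AVC = 15 - 4·2 + 2^2 = $11.
With P < min AVC ($2 < $11), every unit sold adds to the loss.
The firm minimizes its loss by shutting down and losing only its fixed cost of $89.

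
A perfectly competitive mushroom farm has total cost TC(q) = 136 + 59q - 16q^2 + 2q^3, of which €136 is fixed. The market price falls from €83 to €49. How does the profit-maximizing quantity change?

Output falls from 6 to 5

MC = 59 - 32q + 6q^2; the shutdown threshold is min AVC = €27 (at q = 4).
At P = €83 ≥ min AVC, set P = MC on the rising branch: q = 6.
At P = €49 ≥ min AVC, set P = MC: q = 5. The firm stays open but cuts output.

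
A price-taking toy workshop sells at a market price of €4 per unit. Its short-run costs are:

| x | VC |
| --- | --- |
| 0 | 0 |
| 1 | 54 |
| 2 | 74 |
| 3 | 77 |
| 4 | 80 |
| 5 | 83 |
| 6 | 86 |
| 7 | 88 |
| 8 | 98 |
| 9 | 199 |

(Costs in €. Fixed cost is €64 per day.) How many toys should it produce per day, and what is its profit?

x = 0 (shut down); profit = -€64

Profit at each row (π = 4x − TC): x=0: -64; x=1: -114; x=2: -130; x=3: -129; x=4: -128; x=5: -127; x=6: -126; x=7: -124; x=8: -130; x=9: -227.
Profit is highest at x = 0. Equivalently, the lowest AVC in the table is 98/8 ≈ €12.25 at x = 8, and P = €4 falls below it — price never covers variable cost, so the firm shuts down and loses only its fixed cost.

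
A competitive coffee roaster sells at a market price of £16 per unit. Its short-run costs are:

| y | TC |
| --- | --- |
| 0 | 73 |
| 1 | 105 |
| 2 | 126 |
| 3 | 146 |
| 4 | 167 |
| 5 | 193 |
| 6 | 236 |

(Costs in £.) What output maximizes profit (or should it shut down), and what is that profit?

Profit at each row (π = 16y − TC): y=0: -73; y=1: -89; y=2: -94; y=3: -98; y=4: -103; y=5: -113; y=6: -140.
Profit is highest at y = 0. Equivalently, the lowest AVC in the table is 94/4 ≈ £23.50 at y = 4, and P = £16 falls below it — price never covers variable cost, so the firm shuts down and loses only its fixed cost.

y = 0 (shut down); profit = -£73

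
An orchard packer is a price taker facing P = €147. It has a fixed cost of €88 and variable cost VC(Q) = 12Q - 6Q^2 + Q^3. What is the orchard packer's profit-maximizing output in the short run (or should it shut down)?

Strip out fixed cost: VC = 12Q - 6Q^2 + Q^3. Then AVC = 12 - 6Q + Q^2 and MC = 12 - 12Q + 3Q^2.
The AVC parabola has its vertex at Q = 6/2 = 3, where AVC = 12 - 6·3 + 3^2 = €3.
Since P = €147 ≥ min AVC = €3, price covers variable cost and the firm should produce.
Set P = MC: 147 = 12 - 12Q + 3Q^2 → -135 - 12Q + 3Q^2 = 0. The roots are Q = -5 and Q = 9; the profit-maximizing output is on the rising part of MC, so Q* = 9.
Check: AVC at Q = 9 is €39 ≤ P, so revenue covers variable cost.
Profit = P·Q − TC = 147·9 − 439 = €884.

Produce at Q = 9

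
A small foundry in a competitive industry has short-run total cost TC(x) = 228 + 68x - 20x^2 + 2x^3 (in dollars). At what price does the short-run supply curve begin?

The shutdown price is the minimum of AVC. VC = 68x - 20x^2 + 2x^3, so AVC = 68 - 20x + 2x^2.
dAVC/dx = -20 + 4x = 0 gives x = 5. min AVC = 68 - 20·5 + 2·5^2 = 18.
The firm shuts down for any P below $18.

$18 per unit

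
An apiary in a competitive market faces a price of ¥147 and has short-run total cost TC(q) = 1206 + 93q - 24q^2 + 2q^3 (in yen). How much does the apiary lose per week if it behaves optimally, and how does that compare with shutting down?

AVC = 93 - 24q + 2q^2; min AVC = ¥21 at q = 6. Since P = ¥147 ≥ min AVC, the firm produces.
With MC = 93 - 48q + 6q^2, P = MC on the upward-sloping part at q* = 9.
TR = 147·9 = 1323. TC = 1206 + 351 = 1557. Profit = 1323 − 1557 = -¥234.
By producing, the firm covers all variable cost plus ¥972 of fixed cost; shutting down would lose the full ¥1206.

Profit = -¥234 at q = 9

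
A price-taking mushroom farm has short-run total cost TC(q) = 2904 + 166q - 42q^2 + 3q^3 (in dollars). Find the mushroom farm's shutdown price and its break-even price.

Shutdown price = $19; break-even price = $331

AVC = 166 - 42q + 3q^2; minimized at q = 7, giving min AVC = $19. That is the shutdown price.
ATC = 2904/q + 166 - 42q + 3q^2. Setting dATC/dq = −2904/q^2 − 42 + 6q = 0 gives q = 11 (since 6·11^3 − 42·11^2 = 2904).
min ATC = 2904/11 + 166 − 42·11 + 3·11^2 = $331. That is the break-even price.
For $19 ≤ P < $331 the firm produces at a loss; below $19 it shuts down.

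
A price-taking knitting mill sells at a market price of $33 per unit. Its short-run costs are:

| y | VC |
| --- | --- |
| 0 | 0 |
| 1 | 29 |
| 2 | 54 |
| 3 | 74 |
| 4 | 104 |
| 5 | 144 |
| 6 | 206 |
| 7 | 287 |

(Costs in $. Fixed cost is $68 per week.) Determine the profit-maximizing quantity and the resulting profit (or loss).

Profit at each row (π = 33y − TC): y=0: -68; y=1: -64; y=2: -56; y=3: -43; y=4: -40; y=5: -47; y=6: -76; y=7: -124.
Profit is maximized at y = 4. AVC there is 104/4 = $26 ≤ P, so producing beats shutting down (which would give -$68).

y = 4; profit = -$40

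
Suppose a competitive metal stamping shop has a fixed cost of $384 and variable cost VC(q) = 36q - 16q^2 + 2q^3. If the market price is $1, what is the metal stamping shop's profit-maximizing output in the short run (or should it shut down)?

Variable cost is VC = 36q - 16q^2 + 2q^3, so AVC = VC/q = 36 - 16q + 2q^2 and MC = dTC/dq = 36 - 32q + 6q^2.
The AVC parabola has its vertex at q = 16/4 = 4, where AVC = 36 - 16·4 + 2·4^2 = $4.
With P < min AVC ($1 < $4), every unit sold adds to the loss.
The firm minimizes its loss by shutting down and losing only its fixed cost of $384.

Shut down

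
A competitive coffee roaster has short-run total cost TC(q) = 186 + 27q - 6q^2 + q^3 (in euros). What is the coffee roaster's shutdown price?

The shutdown price is the minimum of AVC. VC = 27q - 6q^2 + q^3, so AVC = 27 - 6q + q^2.
dAVC/dq = -6 + 2q = 0 gives q = 3. min AVC = 27 - 6·3 + 3^2 = 18.
The firm shuts down for any P below €18.

€18 per unit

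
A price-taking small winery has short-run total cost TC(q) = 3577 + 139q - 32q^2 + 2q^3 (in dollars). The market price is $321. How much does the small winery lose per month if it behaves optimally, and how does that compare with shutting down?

Profit = -$197 at q = 13

AVC = 139 - 32q + 2q^2 has its minimum $11 at q = 8; price $321 clears that bar, so the firm operates.
With MC = 139 - 64q + 6q^2, P = MC on the upward-sloping part at q* = 13.
TR = 321·13 = 4173. TC = 3577 + 793 = 4370. Profit = 4173 − 4370 = -$197.
Shutting down would mean losing the fixed cost of $3577, so operating at a loss of $197 is better by $3380.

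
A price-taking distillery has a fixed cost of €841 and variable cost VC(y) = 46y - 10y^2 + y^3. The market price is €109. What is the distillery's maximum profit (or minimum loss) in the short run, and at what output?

Profit = -€193 at y = 9

AVC = 46 - 10y + y^2 has its minimum €21 at y = 5; price €109 clears that bar, so the firm operates.
With MC = 46 - 20y + 3y^2, P = MC on the upward-sloping part at y* = 9.
TR = 109·9 = 981. TC = 841 + 333 = 1174. Profit = 981 − 1174 = -€193.
By producing, the firm covers all variable cost plus €648 of fixed cost; shutting down would lose the full €841.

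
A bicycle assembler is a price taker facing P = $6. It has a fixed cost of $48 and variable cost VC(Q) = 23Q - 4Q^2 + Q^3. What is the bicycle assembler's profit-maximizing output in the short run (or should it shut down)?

Strip out fixed cost: VC = 23Q - 4Q^2 + Q^3. Then AVC = 23 - 4Q + Q^2 and MC = 23 - 8Q + 3Q^2.
The AVC parabola has its vertex at Q = 4/2 = 2, where AVC = 23 - 4·2 + 2^2 = $19.
P = $6 lies below min AVC = $19; no output level covers variable cost.
Best response: produce nothing and absorb the $48 fixed cost.

Shut down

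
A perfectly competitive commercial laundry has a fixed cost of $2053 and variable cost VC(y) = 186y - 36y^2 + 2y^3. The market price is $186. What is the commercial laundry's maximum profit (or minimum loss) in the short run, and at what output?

Profit = -$325 at y = 12

AVC = 186 - 36y + 2y^2; min AVC = $24 at y = 9. Since P = $186 ≥ min AVC, the firm produces.
With MC = 186 - 72y + 6y^2, P = MC on the upward-sloping part at y* = 12.
TR = 186·12 = 2232. TC = 2053 + 504 = 2557. Profit = 2232 − 2557 = -$325.
That loss of $325 beats the $2053 the firm would lose by shutting down; producing recovers $1728 of fixed cost.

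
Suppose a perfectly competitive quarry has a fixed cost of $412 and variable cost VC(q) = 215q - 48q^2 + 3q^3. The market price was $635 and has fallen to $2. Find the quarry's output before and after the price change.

AVC = 215 - 48q + 3q^2, minimized at q = 8 where min AVC = $23. MC = 215 - 96q + 9q^2.
At P = $635 ≥ min AVC, set P = MC on the rising branch: q = 14.
At P = $2 < min AVC = $23, price no longer covers variable cost at any output, so the firm shuts down: q = 0.

Output falls from 14 to 0 (the firm shuts down)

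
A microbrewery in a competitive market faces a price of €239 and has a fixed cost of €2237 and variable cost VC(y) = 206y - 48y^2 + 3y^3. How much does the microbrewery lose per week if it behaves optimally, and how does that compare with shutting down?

Profit = -€59 at y = 11

AVC = 206 - 48y + 3y^2; min AVC = €14 at y = 8. Since P = €239 ≥ min AVC, the firm produces.
With MC = 206 - 96y + 9y^2, P = MC on the upward-sloping part at y* = 11.
TR = 239·11 = 2629. TC = 2237 + 451 = 2688. Profit = 2629 − 2688 = -€59.
That loss of €59 beats the €2237 the firm would lose by shutting down; producing recovers €2178 of fixed cost.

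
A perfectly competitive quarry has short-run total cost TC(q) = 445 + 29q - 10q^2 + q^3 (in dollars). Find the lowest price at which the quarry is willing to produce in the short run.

$4 per unit

The firm shuts down when price falls below the minimum of average variable cost. AVC = VC/q = 29 - 10q + q^2.
dAVC/dq = -10 + 2q = 0 gives q = 5. min AVC = 29 - 10·5 + 5^2 = 4.
The firm shuts down for any P below $4.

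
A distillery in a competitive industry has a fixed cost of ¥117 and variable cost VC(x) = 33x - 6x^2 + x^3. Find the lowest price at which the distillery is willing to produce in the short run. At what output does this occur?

The shutdown price is the minimum of AVC. VC = 33x - 6x^2 + x^3, so AVC = 33 - 6x + x^2.
At the minimum of AVC, MC = AVC. MC = 33 - 12x + 3x^2; setting MC = AVC gives 2x^2 - 6x = 0, so x = 3. min AVC = 24.
For P < ¥24 the firm produces nothing.

¥24 per unit, at x = 3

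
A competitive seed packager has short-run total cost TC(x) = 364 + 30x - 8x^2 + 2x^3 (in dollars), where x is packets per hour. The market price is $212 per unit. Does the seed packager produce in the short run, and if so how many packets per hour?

Produce at x = 7

From TC, MC = TC'(x) = 30 - 16x + 6x^2 and AVC = VC/x = 30 - 8x + 2x^2.
The AVC parabola has its vertex at x = 8/4 = 2, where AVC = 30 - 8·2 + 2·2^2 = $22.
P = $212 exceeds min AVC = $22, so the firm stays open.
P = MC gives -182 - 16x + 6x^2 = 0, with roots -13/3 and 7. Take the larger (rising MC): x* = 7.
Check: AVC at x = 7 is $72 ≤ P, so revenue covers variable cost.
Profit = P·x − TC = 212·7 − 868 = $616.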